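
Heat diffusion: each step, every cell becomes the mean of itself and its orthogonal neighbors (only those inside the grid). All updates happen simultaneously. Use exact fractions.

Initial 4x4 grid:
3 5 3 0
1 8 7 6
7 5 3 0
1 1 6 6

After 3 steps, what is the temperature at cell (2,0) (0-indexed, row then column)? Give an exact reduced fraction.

Step 1: cell (2,0) = 7/2
Step 2: cell (2,0) = 321/80
Step 3: cell (2,0) = 3113/800
Full grid after step 3:
  2989/720 329/75 1207/300 1369/360
  10363/2400 8727/2000 4369/1000 4603/1200
  3113/800 171/40 8257/2000 4799/1200
  147/40 3013/800 9583/2400 2779/720

Answer: 3113/800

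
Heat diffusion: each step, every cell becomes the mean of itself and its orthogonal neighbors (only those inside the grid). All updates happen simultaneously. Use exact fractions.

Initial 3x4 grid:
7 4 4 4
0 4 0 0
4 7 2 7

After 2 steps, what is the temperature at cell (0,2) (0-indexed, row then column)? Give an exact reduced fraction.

Answer: 149/48

Derivation:
Step 1: cell (0,2) = 3
Step 2: cell (0,2) = 149/48
Full grid after step 2:
  73/18 173/48 149/48 101/36
  169/48 71/20 59/20 125/48
  35/9 179/48 53/16 13/4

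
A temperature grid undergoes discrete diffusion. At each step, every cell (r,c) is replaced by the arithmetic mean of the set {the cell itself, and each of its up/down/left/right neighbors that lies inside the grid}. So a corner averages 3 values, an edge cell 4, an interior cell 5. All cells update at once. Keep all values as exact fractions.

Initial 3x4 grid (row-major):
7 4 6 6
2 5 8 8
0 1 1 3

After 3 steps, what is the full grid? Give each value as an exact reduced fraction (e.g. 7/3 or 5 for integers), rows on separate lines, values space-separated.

Answer: 227/54 17473/3600 20003/3600 12871/2160
24851/7200 5927/1500 29173/6000 77237/14400
187/72 3691/1200 1567/400 3307/720

Derivation:
After step 1:
  13/3 11/2 6 20/3
  7/2 4 28/5 25/4
  1 7/4 13/4 4
After step 2:
  40/9 119/24 713/120 227/36
  77/24 407/100 251/50 1351/240
  25/12 5/2 73/20 9/2
After step 3:
  227/54 17473/3600 20003/3600 12871/2160
  24851/7200 5927/1500 29173/6000 77237/14400
  187/72 3691/1200 1567/400 3307/720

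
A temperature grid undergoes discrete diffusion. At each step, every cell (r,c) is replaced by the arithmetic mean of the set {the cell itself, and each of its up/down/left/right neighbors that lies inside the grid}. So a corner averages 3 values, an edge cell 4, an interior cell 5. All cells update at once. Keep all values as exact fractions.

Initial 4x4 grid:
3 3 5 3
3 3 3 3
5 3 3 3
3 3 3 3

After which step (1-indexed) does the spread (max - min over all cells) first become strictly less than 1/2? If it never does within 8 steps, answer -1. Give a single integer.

Answer: 3

Derivation:
Step 1: max=11/3, min=3, spread=2/3
Step 2: max=211/60, min=3, spread=31/60
Step 3: max=1831/540, min=3, spread=211/540
  -> spread < 1/2 first at step 3
Step 4: max=36143/10800, min=691/225, spread=119/432
Step 5: max=199517/60000, min=10441/3375, spread=125093/540000
Step 6: max=8072449/2430000, min=140971/45000, spread=92003/486000
Step 7: max=48270857/14580000, min=957353/303750, spread=2317913/14580000
Step 8: max=7231578757/2187000000, min=1156459357/364500000, spread=58564523/437400000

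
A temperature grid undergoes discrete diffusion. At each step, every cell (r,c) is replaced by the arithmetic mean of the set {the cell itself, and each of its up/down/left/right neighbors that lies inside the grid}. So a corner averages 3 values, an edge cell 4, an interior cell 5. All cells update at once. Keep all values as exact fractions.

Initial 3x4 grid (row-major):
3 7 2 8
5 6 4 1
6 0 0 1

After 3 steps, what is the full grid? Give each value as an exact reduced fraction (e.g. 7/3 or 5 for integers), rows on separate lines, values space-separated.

After step 1:
  5 9/2 21/4 11/3
  5 22/5 13/5 7/2
  11/3 3 5/4 2/3
After step 2:
  29/6 383/80 961/240 149/36
  271/60 39/10 17/5 313/120
  35/9 739/240 451/240 65/36
After step 3:
  377/80 701/160 5879/1440 7741/2160
  617/144 1181/300 379/120 4303/1440
  8269/2160 4589/1440 3659/1440 4531/2160

Answer: 377/80 701/160 5879/1440 7741/2160
617/144 1181/300 379/120 4303/1440
8269/2160 4589/1440 3659/1440 4531/2160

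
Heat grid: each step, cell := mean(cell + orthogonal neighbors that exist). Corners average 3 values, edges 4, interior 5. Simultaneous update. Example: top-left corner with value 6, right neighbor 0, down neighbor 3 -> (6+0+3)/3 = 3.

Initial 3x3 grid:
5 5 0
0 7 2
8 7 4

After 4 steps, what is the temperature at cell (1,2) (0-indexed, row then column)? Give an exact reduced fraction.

Answer: 3479623/864000

Derivation:
Step 1: cell (1,2) = 13/4
Step 2: cell (1,2) = 847/240
Step 3: cell (1,2) = 58109/14400
Step 4: cell (1,2) = 3479623/864000
Full grid after step 4:
  545419/129600 3371623/864000 246047/64800
  966437/216000 130823/30000 3479623/864000
  105149/21600 2003749/432000 579169/129600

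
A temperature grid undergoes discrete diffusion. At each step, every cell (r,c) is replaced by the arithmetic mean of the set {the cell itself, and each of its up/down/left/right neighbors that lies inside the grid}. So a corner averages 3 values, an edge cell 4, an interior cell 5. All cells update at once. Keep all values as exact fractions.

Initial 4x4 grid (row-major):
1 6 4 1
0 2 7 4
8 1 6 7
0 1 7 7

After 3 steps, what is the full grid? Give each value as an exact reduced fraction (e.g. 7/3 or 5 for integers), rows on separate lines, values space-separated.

After step 1:
  7/3 13/4 9/2 3
  11/4 16/5 23/5 19/4
  9/4 18/5 28/5 6
  3 9/4 21/4 7
After step 2:
  25/9 797/240 307/80 49/12
  79/30 87/25 453/100 367/80
  29/10 169/50 501/100 467/80
  5/2 141/40 201/40 73/12
After step 3:
  6287/2160 24149/7200 9463/2400 1501/360
  2653/900 20813/6000 4289/1000 11423/2400
  214/75 3659/1000 9513/2000 12911/2400
  119/40 1443/400 5893/1200 4067/720

Answer: 6287/2160 24149/7200 9463/2400 1501/360
2653/900 20813/6000 4289/1000 11423/2400
214/75 3659/1000 9513/2000 12911/2400
119/40 1443/400 5893/1200 4067/720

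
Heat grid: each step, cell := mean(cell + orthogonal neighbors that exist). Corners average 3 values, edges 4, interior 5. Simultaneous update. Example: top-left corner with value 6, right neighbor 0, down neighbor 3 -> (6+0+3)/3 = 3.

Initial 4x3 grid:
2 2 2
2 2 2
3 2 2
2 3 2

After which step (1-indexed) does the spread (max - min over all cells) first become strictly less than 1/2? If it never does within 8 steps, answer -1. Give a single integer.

Answer: 2

Derivation:
Step 1: max=8/3, min=2, spread=2/3
Step 2: max=193/80, min=2, spread=33/80
  -> spread < 1/2 first at step 2
Step 3: max=5179/2160, min=2, spread=859/2160
Step 4: max=300803/129600, min=3679/1800, spread=7183/25920
Step 5: max=17891077/7776000, min=222211/108000, spread=378377/1555200
Step 6: max=1058781623/466560000, min=2249789/1080000, spread=3474911/18662400
Step 7: max=63070000357/27993600000, min=203853989/97200000, spread=174402061/1119744000
Step 8: max=3756516566063/1679616000000, min=24639816727/11664000000, spread=1667063659/13436928000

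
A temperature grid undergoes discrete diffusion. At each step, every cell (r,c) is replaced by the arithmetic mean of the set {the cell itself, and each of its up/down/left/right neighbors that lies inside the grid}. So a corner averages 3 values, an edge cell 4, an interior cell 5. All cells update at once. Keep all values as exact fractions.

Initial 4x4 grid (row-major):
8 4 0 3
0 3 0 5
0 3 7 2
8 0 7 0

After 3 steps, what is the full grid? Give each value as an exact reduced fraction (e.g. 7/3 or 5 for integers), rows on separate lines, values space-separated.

Answer: 37/12 899/300 2381/900 577/216
1783/600 1431/500 8651/3000 9929/3600
5401/1800 9143/3000 398/125 1273/400
3353/1080 12107/3600 1363/400 307/90

Derivation:
After step 1:
  4 15/4 7/4 8/3
  11/4 2 3 5/2
  11/4 13/5 19/5 7/2
  8/3 9/2 7/2 3
After step 2:
  7/2 23/8 67/24 83/36
  23/8 141/50 261/100 35/12
  323/120 313/100 82/25 16/5
  119/36 199/60 37/10 10/3
After step 3:
  37/12 899/300 2381/900 577/216
  1783/600 1431/500 8651/3000 9929/3600
  5401/1800 9143/3000 398/125 1273/400
  3353/1080 12107/3600 1363/400 307/90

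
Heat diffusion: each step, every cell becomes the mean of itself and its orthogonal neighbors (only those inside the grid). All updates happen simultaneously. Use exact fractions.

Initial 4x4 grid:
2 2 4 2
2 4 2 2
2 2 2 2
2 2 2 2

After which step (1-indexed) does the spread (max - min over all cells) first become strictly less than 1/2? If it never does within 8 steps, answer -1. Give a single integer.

Step 1: max=3, min=2, spread=1
Step 2: max=329/120, min=2, spread=89/120
Step 3: max=3101/1200, min=2, spread=701/1200
Step 4: max=54169/21600, min=4149/2000, spread=46799/108000
  -> spread < 1/2 first at step 4
Step 5: max=2656697/1080000, min=56671/27000, spread=389857/1080000
Step 6: max=235359959/97200000, min=57727/27000, spread=27542759/97200000
Step 7: max=2333171201/972000000, min=5250011/2430000, spread=77722267/324000000
Step 8: max=69322377101/29160000000, min=5301270971/2430000000, spread=5707125449/29160000000

Answer: 4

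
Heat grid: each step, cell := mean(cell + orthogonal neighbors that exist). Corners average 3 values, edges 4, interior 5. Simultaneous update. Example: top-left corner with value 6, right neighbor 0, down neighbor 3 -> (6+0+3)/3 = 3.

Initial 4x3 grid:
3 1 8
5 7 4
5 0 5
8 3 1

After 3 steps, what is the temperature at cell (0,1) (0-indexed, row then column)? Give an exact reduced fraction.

Step 1: cell (0,1) = 19/4
Step 2: cell (0,1) = 929/240
Step 3: cell (0,1) = 64003/14400
Full grid after step 3:
  2903/720 64003/14400 9329/2160
  5269/1200 24017/6000 1979/450
  14797/3600 3079/750 2137/600
  923/216 6491/1800 253/72

Answer: 64003/14400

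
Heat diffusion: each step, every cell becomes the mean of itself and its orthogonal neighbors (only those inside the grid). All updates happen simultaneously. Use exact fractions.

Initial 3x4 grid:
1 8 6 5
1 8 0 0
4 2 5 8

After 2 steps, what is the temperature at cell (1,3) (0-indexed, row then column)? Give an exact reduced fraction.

Step 1: cell (1,3) = 13/4
Step 2: cell (1,3) = 301/80
Full grid after step 2:
  151/36 529/120 539/120 35/9
  389/120 108/25 387/100 301/80
  127/36 439/120 499/120 34/9

Answer: 301/80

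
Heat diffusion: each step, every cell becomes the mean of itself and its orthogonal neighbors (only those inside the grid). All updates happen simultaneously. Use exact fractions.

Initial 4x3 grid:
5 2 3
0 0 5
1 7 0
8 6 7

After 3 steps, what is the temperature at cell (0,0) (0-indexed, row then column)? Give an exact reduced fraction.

Step 1: cell (0,0) = 7/3
Step 2: cell (0,0) = 19/9
Step 3: cell (0,0) = 338/135
Full grid after step 3:
  338/135 17611/7200 6173/2160
  9373/3600 18253/6000 20921/7200
  1169/300 21803/6000 29381/7200
  1613/360 17773/3600 9803/2160

Answer: 338/135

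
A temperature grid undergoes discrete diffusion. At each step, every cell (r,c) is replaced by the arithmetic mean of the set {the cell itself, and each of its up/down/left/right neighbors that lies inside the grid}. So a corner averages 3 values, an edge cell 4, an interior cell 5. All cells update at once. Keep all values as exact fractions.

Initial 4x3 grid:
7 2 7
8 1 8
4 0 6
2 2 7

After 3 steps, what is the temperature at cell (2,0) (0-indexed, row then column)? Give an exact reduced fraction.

Step 1: cell (2,0) = 7/2
Step 2: cell (2,0) = 413/120
Step 3: cell (2,0) = 13037/3600
Full grid after step 3:
  10303/2160 69073/14400 2707/540
  7711/1800 13321/3000 34219/7200
  13037/3600 1432/375 3511/800
  6961/2160 50903/14400 487/120

Answer: 13037/3600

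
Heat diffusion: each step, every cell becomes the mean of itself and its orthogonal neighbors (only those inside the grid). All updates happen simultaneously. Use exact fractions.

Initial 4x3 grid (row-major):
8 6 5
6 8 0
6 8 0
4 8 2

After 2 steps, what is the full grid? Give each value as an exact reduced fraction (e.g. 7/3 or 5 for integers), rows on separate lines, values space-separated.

Answer: 245/36 1361/240 41/9
379/60 143/25 901/240
25/4 128/25 181/48
35/6 125/24 34/9

Derivation:
After step 1:
  20/3 27/4 11/3
  7 28/5 13/4
  6 6 5/2
  6 11/2 10/3
After step 2:
  245/36 1361/240 41/9
  379/60 143/25 901/240
  25/4 128/25 181/48
  35/6 125/24 34/9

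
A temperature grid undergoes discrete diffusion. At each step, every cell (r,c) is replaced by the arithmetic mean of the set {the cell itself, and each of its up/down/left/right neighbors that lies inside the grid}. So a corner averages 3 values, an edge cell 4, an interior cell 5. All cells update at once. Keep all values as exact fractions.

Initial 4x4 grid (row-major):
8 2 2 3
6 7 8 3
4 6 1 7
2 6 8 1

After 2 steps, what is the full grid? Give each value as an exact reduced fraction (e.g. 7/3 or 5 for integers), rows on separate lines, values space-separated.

After step 1:
  16/3 19/4 15/4 8/3
  25/4 29/5 21/5 21/4
  9/2 24/5 6 3
  4 11/2 4 16/3
After step 2:
  49/9 589/120 461/120 35/9
  1313/240 129/25 5 907/240
  391/80 133/25 22/5 235/48
  14/3 183/40 125/24 37/9

Answer: 49/9 589/120 461/120 35/9
1313/240 129/25 5 907/240
391/80 133/25 22/5 235/48
14/3 183/40 125/24 37/9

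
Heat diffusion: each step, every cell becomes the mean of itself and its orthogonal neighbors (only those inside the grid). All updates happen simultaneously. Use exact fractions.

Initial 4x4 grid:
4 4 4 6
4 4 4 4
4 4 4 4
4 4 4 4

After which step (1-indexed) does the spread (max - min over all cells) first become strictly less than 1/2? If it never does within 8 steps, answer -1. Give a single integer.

Answer: 3

Derivation:
Step 1: max=14/3, min=4, spread=2/3
Step 2: max=41/9, min=4, spread=5/9
Step 3: max=473/108, min=4, spread=41/108
  -> spread < 1/2 first at step 3
Step 4: max=14003/3240, min=4, spread=1043/3240
Step 5: max=414353/97200, min=4, spread=25553/97200
Step 6: max=12335459/2916000, min=36079/9000, spread=645863/2916000
Step 7: max=367561691/87480000, min=240971/60000, spread=16225973/87480000
Step 8: max=10975077983/2624400000, min=108701/27000, spread=409340783/2624400000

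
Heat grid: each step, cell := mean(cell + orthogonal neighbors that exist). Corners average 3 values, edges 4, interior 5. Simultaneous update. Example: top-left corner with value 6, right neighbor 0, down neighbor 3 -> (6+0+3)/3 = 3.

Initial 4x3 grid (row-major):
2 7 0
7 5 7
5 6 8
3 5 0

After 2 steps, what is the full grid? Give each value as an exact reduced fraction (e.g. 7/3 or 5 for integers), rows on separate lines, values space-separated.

Answer: 163/36 199/40 79/18
163/30 509/100 1279/240
151/30 131/25 1223/240
157/36 539/120 157/36

Derivation:
After step 1:
  16/3 7/2 14/3
  19/4 32/5 5
  21/4 29/5 21/4
  13/3 7/2 13/3
After step 2:
  163/36 199/40 79/18
  163/30 509/100 1279/240
  151/30 131/25 1223/240
  157/36 539/120 157/36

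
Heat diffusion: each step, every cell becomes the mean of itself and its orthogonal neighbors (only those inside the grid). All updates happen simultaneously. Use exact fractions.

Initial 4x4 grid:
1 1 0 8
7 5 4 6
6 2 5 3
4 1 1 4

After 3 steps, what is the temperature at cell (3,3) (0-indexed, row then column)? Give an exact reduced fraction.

Step 1: cell (3,3) = 8/3
Step 2: cell (3,3) = 119/36
Step 3: cell (3,3) = 703/216
Full grid after step 3:
  1223/360 1973/600 6577/1800 1787/432
  4531/1200 719/200 22933/6000 30073/7200
  13733/3600 4319/1200 10439/3000 27673/7200
  7753/2160 22681/7200 22633/7200 703/216

Answer: 703/216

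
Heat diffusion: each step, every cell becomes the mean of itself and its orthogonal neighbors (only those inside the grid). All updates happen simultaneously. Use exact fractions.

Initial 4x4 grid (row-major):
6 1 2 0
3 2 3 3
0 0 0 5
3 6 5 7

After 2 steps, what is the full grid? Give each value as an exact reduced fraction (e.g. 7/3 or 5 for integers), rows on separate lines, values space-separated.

Answer: 53/18 563/240 95/48 71/36
563/240 109/50 213/100 61/24
177/80 11/5 289/100 443/120
8/3 63/20 61/15 167/36

Derivation:
After step 1:
  10/3 11/4 3/2 5/3
  11/4 9/5 2 11/4
  3/2 8/5 13/5 15/4
  3 7/2 9/2 17/3
After step 2:
  53/18 563/240 95/48 71/36
  563/240 109/50 213/100 61/24
  177/80 11/5 289/100 443/120
  8/3 63/20 61/15 167/36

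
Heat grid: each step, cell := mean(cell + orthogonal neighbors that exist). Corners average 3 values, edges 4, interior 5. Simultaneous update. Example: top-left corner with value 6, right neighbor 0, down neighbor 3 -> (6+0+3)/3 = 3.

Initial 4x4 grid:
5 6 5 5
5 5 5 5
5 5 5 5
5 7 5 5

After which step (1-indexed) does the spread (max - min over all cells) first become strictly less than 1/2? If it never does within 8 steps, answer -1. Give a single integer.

Step 1: max=17/3, min=5, spread=2/3
Step 2: max=331/60, min=5, spread=31/60
Step 3: max=2911/540, min=1513/300, spread=469/1350
  -> spread < 1/2 first at step 3
Step 4: max=86329/16200, min=45703/9000, spread=10159/40500
Step 5: max=2580019/486000, min=1651237/324000, spread=206327/972000
Step 6: max=38513009/7290000, min=49640173/9720000, spread=5131517/29160000
Step 7: max=2303950771/437400000, min=298529969/58320000, spread=129952007/874800000
Step 8: max=538499618/102515625, min=44861738137/8748000000, spread=3270687797/26244000000

Answer: 3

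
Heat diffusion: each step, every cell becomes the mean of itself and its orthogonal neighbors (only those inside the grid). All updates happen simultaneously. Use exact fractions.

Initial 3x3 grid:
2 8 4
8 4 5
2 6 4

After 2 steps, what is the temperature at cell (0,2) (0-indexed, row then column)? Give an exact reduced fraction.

Answer: 173/36

Derivation:
Step 1: cell (0,2) = 17/3
Step 2: cell (0,2) = 173/36
Full grid after step 2:
  29/6 671/120 173/36
  323/60 459/100 1267/240
  40/9 77/15 53/12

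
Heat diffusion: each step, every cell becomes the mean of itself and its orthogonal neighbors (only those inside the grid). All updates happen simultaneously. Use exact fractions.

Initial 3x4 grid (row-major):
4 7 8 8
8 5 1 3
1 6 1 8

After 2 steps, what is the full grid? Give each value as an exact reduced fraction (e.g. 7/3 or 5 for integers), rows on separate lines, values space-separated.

After step 1:
  19/3 6 6 19/3
  9/2 27/5 18/5 5
  5 13/4 4 4
After step 2:
  101/18 89/15 329/60 52/9
  637/120 91/20 24/5 71/15
  17/4 353/80 297/80 13/3

Answer: 101/18 89/15 329/60 52/9
637/120 91/20 24/5 71/15
17/4 353/80 297/80 13/3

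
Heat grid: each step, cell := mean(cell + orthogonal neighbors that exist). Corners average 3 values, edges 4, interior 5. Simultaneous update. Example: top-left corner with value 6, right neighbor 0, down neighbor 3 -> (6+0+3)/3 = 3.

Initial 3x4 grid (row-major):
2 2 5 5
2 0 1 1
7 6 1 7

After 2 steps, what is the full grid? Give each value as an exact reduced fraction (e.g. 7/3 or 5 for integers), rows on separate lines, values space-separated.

Answer: 7/3 97/40 323/120 125/36
239/80 123/50 143/50 353/120
15/4 289/80 237/80 41/12

Derivation:
After step 1:
  2 9/4 13/4 11/3
  11/4 11/5 8/5 7/2
  5 7/2 15/4 3
After step 2:
  7/3 97/40 323/120 125/36
  239/80 123/50 143/50 353/120
  15/4 289/80 237/80 41/12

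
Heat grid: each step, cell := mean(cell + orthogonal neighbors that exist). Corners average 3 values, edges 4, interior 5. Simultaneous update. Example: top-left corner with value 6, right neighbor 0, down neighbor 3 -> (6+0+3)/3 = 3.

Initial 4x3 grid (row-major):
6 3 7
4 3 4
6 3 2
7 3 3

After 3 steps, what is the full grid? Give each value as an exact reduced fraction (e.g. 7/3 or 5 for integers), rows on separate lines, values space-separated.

After step 1:
  13/3 19/4 14/3
  19/4 17/5 4
  5 17/5 3
  16/3 4 8/3
After step 2:
  83/18 343/80 161/36
  1049/240 203/50 113/30
  1109/240 94/25 49/15
  43/9 77/20 29/9
After step 3:
  4777/1080 20917/4800 9019/2160
  31793/7200 4049/1000 14009/3600
  31553/7200 7823/2000 6307/1800
  9539/2160 1561/400 1861/540

Answer: 4777/1080 20917/4800 9019/2160
31793/7200 4049/1000 14009/3600
31553/7200 7823/2000 6307/1800
9539/2160 1561/400 1861/540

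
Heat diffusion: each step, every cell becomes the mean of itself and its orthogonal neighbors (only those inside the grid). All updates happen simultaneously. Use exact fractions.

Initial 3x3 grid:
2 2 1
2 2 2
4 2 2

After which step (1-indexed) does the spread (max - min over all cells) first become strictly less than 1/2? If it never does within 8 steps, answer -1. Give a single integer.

Answer: 4

Derivation:
Step 1: max=8/3, min=5/3, spread=1
Step 2: max=23/9, min=31/18, spread=5/6
Step 3: max=257/108, min=391/216, spread=41/72
Step 4: max=14893/6480, min=24581/12960, spread=347/864
  -> spread < 1/2 first at step 4
Step 5: max=867581/388800, min=1516087/777600, spread=2921/10368
Step 6: max=51108457/23328000, min=92987789/46656000, spread=24611/124416
Step 7: max=3023511329/1399680000, min=5658280783/2799360000, spread=207329/1492992
Step 8: max=179705693413/83980800000, min=343036683701/167961600000, spread=1746635/17915904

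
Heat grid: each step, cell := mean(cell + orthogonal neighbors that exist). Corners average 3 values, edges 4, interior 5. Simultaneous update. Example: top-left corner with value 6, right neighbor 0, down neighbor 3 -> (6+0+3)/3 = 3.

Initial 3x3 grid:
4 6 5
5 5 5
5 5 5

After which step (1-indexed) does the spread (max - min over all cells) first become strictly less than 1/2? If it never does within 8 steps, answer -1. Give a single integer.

Step 1: max=16/3, min=19/4, spread=7/12
Step 2: max=77/15, min=59/12, spread=13/60
  -> spread < 1/2 first at step 2
Step 3: max=692/135, min=23773/4800, spread=7483/43200
Step 4: max=548221/108000, min=214943/43200, spread=21727/216000
Step 5: max=4927711/972000, min=28797319/5760000, spread=10906147/155520000
Step 6: max=589400059/116640000, min=778305287/155520000, spread=36295/746496
Step 7: max=8832515837/1749600000, min=46788237589/9331200000, spread=305773/8957952
Step 8: max=2117128579381/419904000000, min=2809421694383/559872000000, spread=2575951/107495424

Answer: 2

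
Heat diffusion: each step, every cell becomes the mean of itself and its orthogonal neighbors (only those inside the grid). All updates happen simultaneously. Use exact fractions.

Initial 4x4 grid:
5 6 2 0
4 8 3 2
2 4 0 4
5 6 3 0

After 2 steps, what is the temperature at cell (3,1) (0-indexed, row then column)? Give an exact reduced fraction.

Step 1: cell (3,1) = 9/2
Step 2: cell (3,1) = 181/48
Full grid after step 2:
  5 9/2 37/12 19/9
  37/8 22/5 79/25 97/48
  101/24 401/100 271/100 533/240
  151/36 181/48 713/240 73/36

Answer: 181/48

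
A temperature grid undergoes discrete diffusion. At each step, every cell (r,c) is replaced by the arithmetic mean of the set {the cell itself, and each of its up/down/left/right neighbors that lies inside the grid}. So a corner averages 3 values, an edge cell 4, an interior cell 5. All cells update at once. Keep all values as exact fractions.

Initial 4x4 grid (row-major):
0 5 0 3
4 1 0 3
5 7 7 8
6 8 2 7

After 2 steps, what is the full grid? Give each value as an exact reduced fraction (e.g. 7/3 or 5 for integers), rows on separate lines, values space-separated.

After step 1:
  3 3/2 2 2
  5/2 17/5 11/5 7/2
  11/2 28/5 24/5 25/4
  19/3 23/4 6 17/3
After step 2:
  7/3 99/40 77/40 5/2
  18/5 76/25 159/50 279/80
  299/60 501/100 497/100 1213/240
  211/36 1421/240 1333/240 215/36

Answer: 7/3 99/40 77/40 5/2
18/5 76/25 159/50 279/80
299/60 501/100 497/100 1213/240
211/36 1421/240 1333/240 215/36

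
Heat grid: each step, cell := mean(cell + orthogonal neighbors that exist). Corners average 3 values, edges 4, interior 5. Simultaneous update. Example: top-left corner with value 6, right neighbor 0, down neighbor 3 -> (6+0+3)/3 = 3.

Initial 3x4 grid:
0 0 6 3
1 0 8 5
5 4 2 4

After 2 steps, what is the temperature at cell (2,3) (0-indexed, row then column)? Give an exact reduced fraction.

Answer: 79/18

Derivation:
Step 1: cell (2,3) = 11/3
Step 2: cell (2,3) = 79/18
Full grid after step 2:
  10/9 521/240 877/240 167/36
  233/120 251/100 411/100 263/60
  91/36 791/240 907/240 79/18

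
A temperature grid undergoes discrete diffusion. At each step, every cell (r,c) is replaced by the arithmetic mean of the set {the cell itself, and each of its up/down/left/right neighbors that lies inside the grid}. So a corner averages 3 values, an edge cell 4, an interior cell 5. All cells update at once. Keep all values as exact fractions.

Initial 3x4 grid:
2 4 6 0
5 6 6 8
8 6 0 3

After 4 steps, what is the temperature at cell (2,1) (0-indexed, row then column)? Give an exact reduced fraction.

Step 1: cell (2,1) = 5
Step 2: cell (2,1) = 1229/240
Step 3: cell (2,1) = 36221/7200
Step 4: cell (2,1) = 1060427/216000
Full grid after step 4:
  620567/129600 251263/54000 122429/27000 569807/129600
  476567/96000 580309/120000 1633327/360000 3799523/864000
  663517/129600 1060427/216000 991807/216000 562457/129600

Answer: 1060427/216000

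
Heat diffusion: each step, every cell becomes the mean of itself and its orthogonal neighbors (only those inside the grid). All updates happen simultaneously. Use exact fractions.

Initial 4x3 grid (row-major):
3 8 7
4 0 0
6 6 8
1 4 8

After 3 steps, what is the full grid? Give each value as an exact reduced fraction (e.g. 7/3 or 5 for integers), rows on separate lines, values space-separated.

After step 1:
  5 9/2 5
  13/4 18/5 15/4
  17/4 24/5 11/2
  11/3 19/4 20/3
After step 2:
  17/4 181/40 53/12
  161/40 199/50 357/80
  479/120 229/50 1243/240
  38/9 1193/240 203/36
After step 3:
  64/15 10303/2400 3217/720
  2437/600 8629/2000 10823/2400
  15137/3600 13621/3000 35749/7200
  9493/2160 69883/14400 1421/270

Answer: 64/15 10303/2400 3217/720
2437/600 8629/2000 10823/2400
15137/3600 13621/3000 35749/7200
9493/2160 69883/14400 1421/270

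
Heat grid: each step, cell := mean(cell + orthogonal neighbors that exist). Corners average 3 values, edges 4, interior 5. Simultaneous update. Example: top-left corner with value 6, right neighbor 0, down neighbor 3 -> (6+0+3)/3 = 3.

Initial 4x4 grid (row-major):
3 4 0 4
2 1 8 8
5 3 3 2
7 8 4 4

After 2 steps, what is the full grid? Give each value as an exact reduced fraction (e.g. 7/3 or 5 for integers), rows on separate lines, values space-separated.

Answer: 31/12 63/20 7/2 9/2
17/5 327/100 211/50 71/16
53/12 427/100 21/5 205/48
197/36 251/48 211/48 37/9

Derivation:
After step 1:
  3 2 4 4
  11/4 18/5 4 11/2
  17/4 4 4 17/4
  20/3 11/2 19/4 10/3
After step 2:
  31/12 63/20 7/2 9/2
  17/5 327/100 211/50 71/16
  53/12 427/100 21/5 205/48
  197/36 251/48 211/48 37/9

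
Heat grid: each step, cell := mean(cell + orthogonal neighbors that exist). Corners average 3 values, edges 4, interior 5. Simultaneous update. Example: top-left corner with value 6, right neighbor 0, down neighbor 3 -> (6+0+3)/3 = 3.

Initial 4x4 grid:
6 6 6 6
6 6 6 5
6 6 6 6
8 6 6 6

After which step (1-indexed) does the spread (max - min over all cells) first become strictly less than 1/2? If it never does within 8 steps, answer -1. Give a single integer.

Step 1: max=20/3, min=17/3, spread=1
Step 2: max=59/9, min=689/120, spread=293/360
Step 3: max=689/108, min=6269/1080, spread=23/40
Step 4: max=20483/3240, min=631157/108000, spread=154829/324000
  -> spread < 1/2 first at step 4
Step 5: max=3039499/486000, min=5693357/972000, spread=1587/4000
Step 6: max=45322001/7290000, min=171573593/29160000, spread=39977/120000
Step 7: max=540722357/87480000, min=5162603489/874800000, spread=1006667/3600000
Step 8: max=4039051019/656100000, min=155394055109/26244000000, spread=25382657/108000000

Answer: 4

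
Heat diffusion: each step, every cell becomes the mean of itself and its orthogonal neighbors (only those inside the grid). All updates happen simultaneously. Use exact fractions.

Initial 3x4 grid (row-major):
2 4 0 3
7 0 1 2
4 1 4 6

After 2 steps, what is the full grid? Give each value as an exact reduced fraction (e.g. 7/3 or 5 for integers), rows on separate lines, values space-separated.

Answer: 109/36 313/120 197/120 20/9
851/240 11/5 12/5 151/60
19/6 237/80 213/80 10/3

Derivation:
After step 1:
  13/3 3/2 2 5/3
  13/4 13/5 7/5 3
  4 9/4 3 4
After step 2:
  109/36 313/120 197/120 20/9
  851/240 11/5 12/5 151/60
  19/6 237/80 213/80 10/3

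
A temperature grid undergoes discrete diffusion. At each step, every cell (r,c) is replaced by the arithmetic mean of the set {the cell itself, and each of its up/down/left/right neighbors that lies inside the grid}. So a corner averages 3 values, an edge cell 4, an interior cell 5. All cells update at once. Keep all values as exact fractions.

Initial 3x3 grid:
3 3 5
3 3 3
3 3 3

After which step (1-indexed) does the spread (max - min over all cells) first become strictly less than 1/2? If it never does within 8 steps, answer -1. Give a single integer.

Step 1: max=11/3, min=3, spread=2/3
Step 2: max=32/9, min=3, spread=5/9
Step 3: max=365/108, min=3, spread=41/108
  -> spread < 1/2 first at step 3
Step 4: max=21571/6480, min=551/180, spread=347/1296
Step 5: max=1273337/388800, min=5557/1800, spread=2921/15552
Step 6: max=75812539/23328000, min=673483/216000, spread=24611/186624
Step 7: max=4517762033/1399680000, min=15236741/4860000, spread=207329/2239488
Step 8: max=269972352451/83980800000, min=816401599/259200000, spread=1746635/26873856

Answer: 3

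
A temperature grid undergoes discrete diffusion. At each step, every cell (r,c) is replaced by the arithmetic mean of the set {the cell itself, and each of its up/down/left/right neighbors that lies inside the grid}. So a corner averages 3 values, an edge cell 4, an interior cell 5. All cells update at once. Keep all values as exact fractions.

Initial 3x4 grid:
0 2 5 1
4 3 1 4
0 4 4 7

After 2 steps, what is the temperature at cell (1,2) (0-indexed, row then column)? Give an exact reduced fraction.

Answer: 157/50

Derivation:
Step 1: cell (1,2) = 17/5
Step 2: cell (1,2) = 157/50
Full grid after step 2:
  25/12 191/80 689/240 53/18
  553/240 66/25 157/50 899/240
  43/18 733/240 303/80 49/12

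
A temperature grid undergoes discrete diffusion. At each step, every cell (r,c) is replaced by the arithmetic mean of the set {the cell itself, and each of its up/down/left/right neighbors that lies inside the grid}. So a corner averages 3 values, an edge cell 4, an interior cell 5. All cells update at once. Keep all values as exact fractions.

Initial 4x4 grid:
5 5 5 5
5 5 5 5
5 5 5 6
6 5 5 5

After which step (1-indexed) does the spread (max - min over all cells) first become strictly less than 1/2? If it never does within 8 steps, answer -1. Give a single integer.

Step 1: max=16/3, min=5, spread=1/3
  -> spread < 1/2 first at step 1
Step 2: max=95/18, min=5, spread=5/18
Step 3: max=11267/2160, min=5, spread=467/2160
Step 4: max=335657/64800, min=1447/288, spread=5041/32400
Step 5: max=10062491/1944000, min=3149/625, spread=1339207/9720000
Step 6: max=301027769/58320000, min=32724023/6480000, spread=3255781/29160000
Step 7: max=9019857467/1749600000, min=196780817/38880000, spread=82360351/874800000
Step 8: max=270171489857/52488000000, min=1970535809/388800000, spread=2074577821/26244000000

Answer: 1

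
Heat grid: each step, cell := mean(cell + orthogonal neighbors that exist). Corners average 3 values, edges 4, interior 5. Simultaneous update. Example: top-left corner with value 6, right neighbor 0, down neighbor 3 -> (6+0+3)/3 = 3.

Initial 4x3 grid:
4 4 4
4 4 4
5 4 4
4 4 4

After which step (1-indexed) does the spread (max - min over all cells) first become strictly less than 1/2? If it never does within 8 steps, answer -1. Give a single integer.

Step 1: max=13/3, min=4, spread=1/3
  -> spread < 1/2 first at step 1
Step 2: max=511/120, min=4, spread=31/120
Step 3: max=4531/1080, min=4, spread=211/1080
Step 4: max=448897/108000, min=7247/1800, spread=14077/108000
Step 5: max=4028407/972000, min=435683/108000, spread=5363/48600
Step 6: max=120380809/29160000, min=242869/60000, spread=93859/1166400
Step 7: max=7208674481/1749600000, min=394136467/97200000, spread=4568723/69984000
Step 8: max=431684435629/104976000000, min=11845618889/2916000000, spread=8387449/167961600

Answer: 1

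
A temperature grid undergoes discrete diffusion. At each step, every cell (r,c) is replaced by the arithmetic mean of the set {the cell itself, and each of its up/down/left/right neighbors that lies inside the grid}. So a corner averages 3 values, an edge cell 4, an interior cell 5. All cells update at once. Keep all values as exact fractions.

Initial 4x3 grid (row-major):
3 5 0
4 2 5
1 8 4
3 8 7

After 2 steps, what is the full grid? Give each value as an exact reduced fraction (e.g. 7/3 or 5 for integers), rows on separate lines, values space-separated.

Answer: 3 439/120 103/36
153/40 343/100 1013/240
151/40 259/50 1181/240
29/6 643/120 113/18

Derivation:
After step 1:
  4 5/2 10/3
  5/2 24/5 11/4
  4 23/5 6
  4 13/2 19/3
After step 2:
  3 439/120 103/36
  153/40 343/100 1013/240
  151/40 259/50 1181/240
  29/6 643/120 113/18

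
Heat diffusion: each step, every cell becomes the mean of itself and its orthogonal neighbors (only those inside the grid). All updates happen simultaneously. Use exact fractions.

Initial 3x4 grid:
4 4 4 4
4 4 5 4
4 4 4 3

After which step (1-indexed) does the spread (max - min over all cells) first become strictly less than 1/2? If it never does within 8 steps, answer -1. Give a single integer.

Answer: 2

Derivation:
Step 1: max=17/4, min=11/3, spread=7/12
Step 2: max=413/100, min=35/9, spread=217/900
  -> spread < 1/2 first at step 2
Step 3: max=9863/2400, min=532/135, spread=3647/21600
Step 4: max=32649/8000, min=64621/16200, spread=59729/648000
Step 5: max=8784997/2160000, min=3891569/972000, spread=1233593/19440000
Step 6: max=21938027/5400000, min=117177623/29160000, spread=3219307/72900000
Step 7: max=3155004817/777600000, min=14082948989/3499200000, spread=1833163/55987200
Step 8: max=189157070003/46656000000, min=846156414451/209952000000, spread=80806409/3359232000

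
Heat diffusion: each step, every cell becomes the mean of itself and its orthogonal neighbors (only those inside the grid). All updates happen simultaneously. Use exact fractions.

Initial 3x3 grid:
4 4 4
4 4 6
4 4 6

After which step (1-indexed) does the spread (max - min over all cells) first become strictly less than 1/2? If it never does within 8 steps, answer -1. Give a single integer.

Step 1: max=16/3, min=4, spread=4/3
Step 2: max=89/18, min=4, spread=17/18
Step 3: max=5167/1080, min=371/90, spread=143/216
Step 4: max=301949/64800, min=5663/1350, spread=1205/2592
  -> spread < 1/2 first at step 4
Step 5: max=17851303/3888000, min=153541/36000, spread=10151/31104
Step 6: max=1058789141/233280000, min=41889209/9720000, spread=85517/373248
Step 7: max=63059590927/13996800000, min=5067353671/1166400000, spread=720431/4478976
Step 8: max=3762846194669/839808000000, min=12736161863/2916000000, spread=6069221/53747712

Answer: 4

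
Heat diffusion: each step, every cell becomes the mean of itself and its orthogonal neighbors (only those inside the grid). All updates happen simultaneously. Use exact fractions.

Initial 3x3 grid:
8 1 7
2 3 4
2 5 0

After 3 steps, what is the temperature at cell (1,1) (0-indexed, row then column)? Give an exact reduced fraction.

Answer: 407/120

Derivation:
Step 1: cell (1,1) = 3
Step 2: cell (1,1) = 7/2
Step 3: cell (1,1) = 407/120
Full grid after step 3:
  811/216 2231/576 181/48
  2015/576 407/120 335/96
  149/48 299/96 37/12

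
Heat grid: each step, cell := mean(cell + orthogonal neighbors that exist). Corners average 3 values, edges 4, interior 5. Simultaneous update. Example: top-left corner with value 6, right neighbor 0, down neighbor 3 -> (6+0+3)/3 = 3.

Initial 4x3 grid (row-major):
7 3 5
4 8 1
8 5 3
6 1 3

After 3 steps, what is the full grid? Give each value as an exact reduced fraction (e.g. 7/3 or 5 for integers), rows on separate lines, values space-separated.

After step 1:
  14/3 23/4 3
  27/4 21/5 17/4
  23/4 5 3
  5 15/4 7/3
After step 2:
  103/18 1057/240 13/3
  641/120 519/100 289/80
  45/8 217/50 175/48
  29/6 193/48 109/36
After step 3:
  11137/2160 70739/14400 247/60
  19691/3600 13733/3000 10069/2400
  1007/200 13693/3000 26327/7200
  695/144 58399/14400 385/108

Answer: 11137/2160 70739/14400 247/60
19691/3600 13733/3000 10069/2400
1007/200 13693/3000 26327/7200
695/144 58399/14400 385/108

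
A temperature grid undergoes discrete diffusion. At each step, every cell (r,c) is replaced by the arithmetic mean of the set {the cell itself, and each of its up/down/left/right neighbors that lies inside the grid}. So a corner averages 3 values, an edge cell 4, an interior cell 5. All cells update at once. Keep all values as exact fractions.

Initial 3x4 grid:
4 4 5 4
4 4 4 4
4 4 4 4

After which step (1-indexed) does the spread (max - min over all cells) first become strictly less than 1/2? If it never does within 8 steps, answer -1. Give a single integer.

Step 1: max=13/3, min=4, spread=1/3
  -> spread < 1/2 first at step 1
Step 2: max=511/120, min=4, spread=31/120
Step 3: max=4531/1080, min=4, spread=211/1080
Step 4: max=448897/108000, min=7247/1800, spread=14077/108000
Step 5: max=4028407/972000, min=435683/108000, spread=5363/48600
Step 6: max=120380809/29160000, min=242869/60000, spread=93859/1166400
Step 7: max=7208674481/1749600000, min=394136467/97200000, spread=4568723/69984000
Step 8: max=431684435629/104976000000, min=11845618889/2916000000, spread=8387449/167961600

Answer: 1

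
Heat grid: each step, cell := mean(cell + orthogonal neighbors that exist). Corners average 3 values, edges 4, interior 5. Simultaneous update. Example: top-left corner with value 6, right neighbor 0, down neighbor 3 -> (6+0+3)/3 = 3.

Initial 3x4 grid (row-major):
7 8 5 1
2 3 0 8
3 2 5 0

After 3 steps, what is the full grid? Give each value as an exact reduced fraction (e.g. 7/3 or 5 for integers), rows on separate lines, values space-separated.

After step 1:
  17/3 23/4 7/2 14/3
  15/4 3 21/5 9/4
  7/3 13/4 7/4 13/3
After step 2:
  91/18 215/48 1087/240 125/36
  59/16 399/100 147/50 309/80
  28/9 31/12 203/60 25/9
After step 3:
  119/27 32497/7200 27757/7200 4271/1080
  19013/4800 442/125 3741/1000 5221/1600
  1351/432 11761/3600 2629/900 7217/2160

Answer: 119/27 32497/7200 27757/7200 4271/1080
19013/4800 442/125 3741/1000 5221/1600
1351/432 11761/3600 2629/900 7217/2160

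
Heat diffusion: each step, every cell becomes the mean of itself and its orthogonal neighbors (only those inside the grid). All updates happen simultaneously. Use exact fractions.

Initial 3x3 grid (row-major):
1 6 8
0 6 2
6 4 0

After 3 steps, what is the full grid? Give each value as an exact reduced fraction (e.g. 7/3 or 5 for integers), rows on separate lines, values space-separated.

Answer: 3913/1080 59837/14400 9161/2160
51437/14400 3649/1000 14353/3600
7121/2160 12703/3600 103/30

Derivation:
After step 1:
  7/3 21/4 16/3
  13/4 18/5 4
  10/3 4 2
After step 2:
  65/18 991/240 175/36
  751/240 201/50 56/15
  127/36 97/30 10/3
After step 3:
  3913/1080 59837/14400 9161/2160
  51437/14400 3649/1000 14353/3600
  7121/2160 12703/3600 103/30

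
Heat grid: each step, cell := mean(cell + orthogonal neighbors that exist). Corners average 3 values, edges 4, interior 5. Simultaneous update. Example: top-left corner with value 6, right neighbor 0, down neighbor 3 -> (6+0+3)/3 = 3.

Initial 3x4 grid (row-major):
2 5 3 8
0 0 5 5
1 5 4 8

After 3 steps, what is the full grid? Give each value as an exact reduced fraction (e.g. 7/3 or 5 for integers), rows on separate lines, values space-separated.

Answer: 515/216 21029/7200 32069/7200 10829/2160
29023/14400 9421/3000 8309/2000 12923/2400
337/144 3509/1200 8161/1800 5537/1080

Derivation:
After step 1:
  7/3 5/2 21/4 16/3
  3/4 3 17/5 13/2
  2 5/2 11/2 17/3
After step 2:
  67/36 157/48 989/240 205/36
  97/48 243/100 473/100 209/40
  7/4 13/4 64/15 53/9
After step 3:
  515/216 21029/7200 32069/7200 10829/2160
  29023/14400 9421/3000 8309/2000 12923/2400
  337/144 3509/1200 8161/1800 5537/1080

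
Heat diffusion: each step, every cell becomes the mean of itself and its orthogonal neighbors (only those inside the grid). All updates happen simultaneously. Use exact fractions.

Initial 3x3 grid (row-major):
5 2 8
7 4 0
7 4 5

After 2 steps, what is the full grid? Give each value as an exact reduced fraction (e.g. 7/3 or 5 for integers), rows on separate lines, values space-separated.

After step 1:
  14/3 19/4 10/3
  23/4 17/5 17/4
  6 5 3
After step 2:
  91/18 323/80 37/9
  1189/240 463/100 839/240
  67/12 87/20 49/12

Answer: 91/18 323/80 37/9
1189/240 463/100 839/240
67/12 87/20 49/12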